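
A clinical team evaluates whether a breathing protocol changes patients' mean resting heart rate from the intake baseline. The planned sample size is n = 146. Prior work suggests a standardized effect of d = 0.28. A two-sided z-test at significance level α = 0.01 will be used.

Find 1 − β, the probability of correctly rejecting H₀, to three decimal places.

Noncentrality parameter: δ = d·√n = 0.28 × √146 = 3.3833
Critical value for a two-sided test at α = 0.01: z_{α/2} = 2.576.
Power = Φ(δ − 2.576) + Φ(−δ − 2.576) = Φ(0.807) + Φ(-5.959) = 0.7903 + 0.0000 = 0.7903.

Power ≈ 0.790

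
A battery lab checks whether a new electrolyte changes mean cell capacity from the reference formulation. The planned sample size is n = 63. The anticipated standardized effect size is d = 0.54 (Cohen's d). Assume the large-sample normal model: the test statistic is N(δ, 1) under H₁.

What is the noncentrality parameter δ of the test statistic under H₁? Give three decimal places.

δ = d·√n = 0.54 × √63 = 4.2861

δ ≈ 4.286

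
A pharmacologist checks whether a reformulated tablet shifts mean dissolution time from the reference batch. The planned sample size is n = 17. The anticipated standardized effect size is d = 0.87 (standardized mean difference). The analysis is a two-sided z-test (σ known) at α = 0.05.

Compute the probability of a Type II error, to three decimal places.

Noncentrality parameter: δ = d·√n = 0.87 × √17 = 3.5871
Critical value for a two-sided test at α = 0.05: z_{α/2} = 1.960.
Power = Φ(δ − 1.960) + Φ(−δ − 1.960) = Φ(1.627) + Φ(-5.547) = 0.9481 + 0.0000 = 0.9481.
Type II error: β = 1 − power = 1 − 0.9481 = 0.0519.

β ≈ 0.052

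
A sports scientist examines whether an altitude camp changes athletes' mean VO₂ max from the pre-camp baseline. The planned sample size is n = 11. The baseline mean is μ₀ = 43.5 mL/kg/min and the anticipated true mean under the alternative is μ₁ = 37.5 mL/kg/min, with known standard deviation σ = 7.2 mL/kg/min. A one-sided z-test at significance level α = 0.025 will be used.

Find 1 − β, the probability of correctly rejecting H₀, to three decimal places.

Standardized effect: d = |μ₁ − μ₀| / σ = |37.5 − 43.5| / 7.2 = 0.8333
Noncentrality parameter: δ = d·√n = 0.8333 × √11 = 2.7639
Critical value for a one-sided test at α = 0.025: z_α = 1.960.
Power = Φ(δ − 1.960) = Φ(0.804) = 0.7893.

Power ≈ 0.789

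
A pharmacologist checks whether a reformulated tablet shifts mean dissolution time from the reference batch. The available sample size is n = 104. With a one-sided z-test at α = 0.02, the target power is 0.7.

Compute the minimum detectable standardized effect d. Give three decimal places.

d ≈ 0.253

Required noncentrality: δ = z_{0.02} + z_{0.30} = 2.054 + 0.524 = 2.578.
δ = d·√n ⇒ d = δ/√n = 2.578/√104 = 0.2528.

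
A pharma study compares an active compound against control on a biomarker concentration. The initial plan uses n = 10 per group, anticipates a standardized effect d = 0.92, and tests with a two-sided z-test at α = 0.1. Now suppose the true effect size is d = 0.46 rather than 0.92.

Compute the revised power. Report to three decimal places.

With d = 0.46: δ = d·√(n/2) = 0.46 × √(10/2) = 1.0286. Critical value z_{0.05} = 1.645.
Revised power = Φ(δ − 1.645) + Φ(−δ − 1.645) = Φ(-0.616) + Φ(-2.673) = 0.2689 + 0.0038 = 0.2726.

Power ≈ 0.273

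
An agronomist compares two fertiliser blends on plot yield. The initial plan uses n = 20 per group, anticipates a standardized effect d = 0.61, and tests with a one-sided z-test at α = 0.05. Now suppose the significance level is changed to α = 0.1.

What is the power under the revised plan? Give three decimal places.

Power ≈ 0.741

δ = d·√(n/2) = 0.61 × √(20/2) = 1.9290 (unchanged). New critical value: z_{0.1} = 1.282.
Revised power = Φ(δ − 1.282) = Φ(0.647) = 0.7413.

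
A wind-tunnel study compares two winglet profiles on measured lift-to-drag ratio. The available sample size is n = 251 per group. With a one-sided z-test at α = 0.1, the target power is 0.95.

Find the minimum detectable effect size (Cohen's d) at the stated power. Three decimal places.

d ≈ 0.261

Need Φ(δ − 1.282) = 0.95, so δ = 1.282 + 1.645 = 2.926.
δ = d·√(n/2) ⇒ d = δ/√(n/2) = 2.926/√(251/2) = 0.2612.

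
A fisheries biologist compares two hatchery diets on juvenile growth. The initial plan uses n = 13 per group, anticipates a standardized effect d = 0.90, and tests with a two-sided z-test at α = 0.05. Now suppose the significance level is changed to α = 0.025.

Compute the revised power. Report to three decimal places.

δ = d·√(n/2) = 0.90 × √(13/2) = 2.2946 (unchanged). New critical value: z_{0.0125} = 2.241.
Revised power = Φ(δ − 2.241) + Φ(−δ − 2.241) = Φ(0.053) + Φ(-4.536) = 0.5212 + 0.0000 = 0.5212.

Power ≈ 0.521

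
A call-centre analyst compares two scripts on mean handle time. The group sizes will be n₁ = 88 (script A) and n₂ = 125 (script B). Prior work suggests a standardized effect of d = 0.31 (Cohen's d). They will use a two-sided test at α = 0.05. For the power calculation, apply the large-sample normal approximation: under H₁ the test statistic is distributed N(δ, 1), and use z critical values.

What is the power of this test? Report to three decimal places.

Power ≈ 0.606

Noncentrality parameter: δ = d / √(1/n₁ + 1/n₂) = 0.31 / √(1/88 + 1/125) = 2.2278
Critical value for a two-sided test at α = 0.05: z_{α/2} = 1.960.
Power = Φ(δ − 1.960) + Φ(−δ − 1.960) = Φ(0.268) + Φ(-4.188) = 0.6056 + 0.0000 = 0.6056.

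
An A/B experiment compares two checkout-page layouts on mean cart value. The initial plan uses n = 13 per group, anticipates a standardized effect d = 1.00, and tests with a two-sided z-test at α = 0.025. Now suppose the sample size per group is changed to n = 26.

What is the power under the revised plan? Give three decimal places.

Power ≈ 0.914

With n = 26 per group: δ = d·√(n/2) = 1.00 × √(26/2) = 3.6056. Critical value z_{0.0125} = 2.241.
Revised power = Φ(δ − 2.241) + Φ(−δ − 2.241) = Φ(1.364) + Φ(-5.847) = 0.9137 + 0.0000 = 0.9137.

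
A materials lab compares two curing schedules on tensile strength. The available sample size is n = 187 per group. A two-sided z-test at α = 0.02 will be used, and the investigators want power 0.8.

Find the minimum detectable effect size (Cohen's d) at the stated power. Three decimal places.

d ≈ 0.328

Required noncentrality: δ = z_{0.01} + z_{0.20} = 2.326 + 0.842 = 3.168.
(Lower-tail contribution to power is negligible for δ > 0.)
δ = d·√(n/2) ⇒ d = δ/√(n/2) = 3.168/√(187/2) = 0.3276.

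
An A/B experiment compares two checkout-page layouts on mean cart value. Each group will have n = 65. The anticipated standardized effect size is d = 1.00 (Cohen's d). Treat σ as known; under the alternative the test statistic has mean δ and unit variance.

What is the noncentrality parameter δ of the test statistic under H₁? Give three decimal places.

The noncentrality parameter scales effect size by the design's sample-size factor: δ = d·√(n/2) = 1.00 × √(65/2) = 5.7009

δ ≈ 5.701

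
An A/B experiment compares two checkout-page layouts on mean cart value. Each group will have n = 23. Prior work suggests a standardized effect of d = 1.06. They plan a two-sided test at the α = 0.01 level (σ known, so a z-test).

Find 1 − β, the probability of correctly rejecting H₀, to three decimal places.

Noncentrality parameter: δ = d·√(n/2) = 1.06 × √(23/2) = 3.5946
Critical value for a two-sided test at α = 0.01: z_{α/2} = 2.576.
Power = Φ(δ − 2.576) + Φ(−δ − 2.576) = Φ(1.019) + Φ(-6.170) = 0.8459 + 0.0000 = 0.8459.

Power ≈ 0.846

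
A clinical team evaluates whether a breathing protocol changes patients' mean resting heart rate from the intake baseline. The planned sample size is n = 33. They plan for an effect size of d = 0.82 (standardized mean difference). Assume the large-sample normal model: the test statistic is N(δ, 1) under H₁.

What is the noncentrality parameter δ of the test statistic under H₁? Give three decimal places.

δ ≈ 4.711

The noncentrality parameter scales effect size by the design's sample-size factor: δ = d·√n = 0.82 × √33 = 4.7105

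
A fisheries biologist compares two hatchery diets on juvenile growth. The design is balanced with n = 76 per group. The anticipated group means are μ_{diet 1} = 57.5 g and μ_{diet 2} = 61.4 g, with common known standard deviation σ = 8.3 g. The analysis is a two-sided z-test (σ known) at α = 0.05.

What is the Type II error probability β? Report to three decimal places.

β ≈ 0.174

Standardized effect: d = |μ_{diet 1} − μ_{diet 2}| / σ = |57.5 − 61.4| / 8.3 = 0.4699
Noncentrality parameter: δ = d·√(n/2) = 0.4699 × √(76/2) = 2.8965
Critical value for a two-sided test at α = 0.05: z_{α/2} = 1.960.
Power = Φ(δ − 1.960) + Φ(−δ − 1.960) = Φ(0.937) + Φ(-4.856) = 0.8255 + 0.0000 = 0.8255.
Type II error: β = 1 − power = 1 − 0.8255 = 0.1745.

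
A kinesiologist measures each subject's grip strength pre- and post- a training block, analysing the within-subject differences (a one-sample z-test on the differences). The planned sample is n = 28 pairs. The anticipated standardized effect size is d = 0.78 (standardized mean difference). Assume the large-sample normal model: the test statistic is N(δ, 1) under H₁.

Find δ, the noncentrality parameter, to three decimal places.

The noncentrality parameter scales effect size by the design's sample-size factor: δ = d·√n = 0.78 × √28 = 4.1274

δ ≈ 4.127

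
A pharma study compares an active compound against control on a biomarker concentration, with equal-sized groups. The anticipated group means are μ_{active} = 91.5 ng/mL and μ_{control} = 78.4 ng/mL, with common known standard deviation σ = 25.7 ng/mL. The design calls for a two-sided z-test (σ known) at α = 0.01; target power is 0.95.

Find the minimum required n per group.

Standardized effect: d = |μ_{active} − μ_{control}| / σ = |91.5 − 78.4| / 25.7 = 0.5097
Set Φ(δ − 2.576) = 0.95; then δ − 2.576 = Φ⁻¹(0.95) = 1.645, giving δ = 4.221.
(For δ > 0 the lower-tail rejection region contributes negligibly to power, so the one-term inversion is standard.)
δ = d·√(n/2) ⇒ n = 2(δ/d)² = 2 × (4.221 / 0.5097)² = 137.13.
Round up to the next whole unit.

n = 138 per group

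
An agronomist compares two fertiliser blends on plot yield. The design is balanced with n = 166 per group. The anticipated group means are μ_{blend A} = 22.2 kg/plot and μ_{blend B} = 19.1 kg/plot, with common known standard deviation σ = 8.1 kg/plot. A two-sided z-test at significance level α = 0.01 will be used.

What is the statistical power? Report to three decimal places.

Power ≈ 0.819

Standardized effect: d = |μ_{blend A} − μ_{blend B}| / σ = |22.2 − 19.1| / 8.1 = 0.3827
Noncentrality parameter: δ = d·√(n/2) = 0.3827 × √(166/2) = 3.4867
Critical value for a two-sided test at α = 0.01: z_{α/2} = 2.576.
Power = Φ(δ − 2.576) + Φ(−δ − 2.576) = Φ(0.911) + Φ(-6.063) = 0.8188 + 0.0000 = 0.8188.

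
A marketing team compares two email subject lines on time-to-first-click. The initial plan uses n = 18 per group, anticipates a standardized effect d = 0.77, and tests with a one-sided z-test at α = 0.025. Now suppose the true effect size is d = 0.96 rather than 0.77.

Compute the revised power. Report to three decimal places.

With d = 0.96: δ = d·√(n/2) = 0.96 × √(18/2) = 2.8800. Critical value z_{0.025} = 1.960.
Revised power = Φ(δ − 1.960) = Φ(0.920) = 0.8212.

Power ≈ 0.821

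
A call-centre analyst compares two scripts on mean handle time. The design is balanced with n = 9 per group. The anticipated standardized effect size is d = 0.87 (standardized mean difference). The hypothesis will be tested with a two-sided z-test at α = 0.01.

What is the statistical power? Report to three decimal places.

Power ≈ 0.233

Noncentrality parameter: δ = d·√(n/2) = 0.87 × √(9/2) = 1.8455
Two-sided α = 0.01 → critical value z_{0.005} = 2.576.
Power = Φ(δ − 2.576) + Φ(−δ − 2.576) = Φ(-0.730) + Φ(-4.421) = 0.2326 + 0.0000 = 0.2326.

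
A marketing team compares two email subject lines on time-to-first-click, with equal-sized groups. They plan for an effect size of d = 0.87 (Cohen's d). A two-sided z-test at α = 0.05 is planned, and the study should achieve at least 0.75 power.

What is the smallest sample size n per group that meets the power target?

n = 19 per group

For power 0.75 need Φ(δ − z_{0.025}) = 0.75, so δ = z_{0.025} + z_{0.25} = 1.960 + 0.674 = 2.634.
(For δ > 0 the lower-tail rejection region contributes negligibly to power, so the one-term inversion is standard.)
δ = d·√(n/2) ⇒ n = 2(δ/d)² = 2 × (2.634 / 0.87)² = 18.34.
Round up to the next whole unit.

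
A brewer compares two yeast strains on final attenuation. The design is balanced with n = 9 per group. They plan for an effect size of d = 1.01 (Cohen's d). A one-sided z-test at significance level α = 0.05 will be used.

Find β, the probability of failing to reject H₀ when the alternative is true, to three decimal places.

Noncentrality parameter: δ = d·√(n/2) = 1.01 × √(9/2) = 2.1425
One-sided α = 0.05 → critical value z_{0.05} = 1.645.
Power = Φ(δ − 1.645) = Φ(0.498) = 0.6906.
Type II error: β = 1 − power = 1 − 0.6906 = 0.3094.

β ≈ 0.309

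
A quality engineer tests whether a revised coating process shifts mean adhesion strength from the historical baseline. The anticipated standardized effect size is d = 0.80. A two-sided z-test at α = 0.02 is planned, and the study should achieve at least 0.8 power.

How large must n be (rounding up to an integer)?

Set Φ(δ − 2.326) = 0.8; then δ − 2.326 = Φ⁻¹(0.8) = 0.842, giving δ = 3.168.
(The Φ(−δ − z_{α/2}) term is vanishingly small for δ > 0 and is dropped in the standard sample-size formula.)
δ = d·√n ⇒ n = (δ/d)² = (3.168 / 0.80)² = 15.68.
Rounding up, n = 16.

n = 16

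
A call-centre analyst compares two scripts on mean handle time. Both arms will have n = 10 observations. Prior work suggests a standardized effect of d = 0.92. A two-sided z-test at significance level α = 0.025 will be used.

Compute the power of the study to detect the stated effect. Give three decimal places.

Noncentrality parameter: δ = d·√(n/2) = 0.92 × √(10/2) = 2.0572
Two-sided α = 0.025 → critical value z_{0.0125} = 2.241.
Power = Φ(δ − 2.241) + Φ(−δ − 2.241) = Φ(-0.184) + Φ(-4.299) = 0.4269 + 0.0000 = 0.4269.

Power ≈ 0.427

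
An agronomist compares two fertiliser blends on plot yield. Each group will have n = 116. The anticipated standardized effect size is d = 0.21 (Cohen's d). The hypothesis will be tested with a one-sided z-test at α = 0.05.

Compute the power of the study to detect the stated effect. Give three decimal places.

Power ≈ 0.482

Noncentrality parameter: δ = d·√(n/2) = 0.21 × √(116/2) = 1.5993
Critical value for a one-sided test at α = 0.05: z_α = 1.645.
Power = P(Z > 1.645 − δ) = Φ(-0.046) = 0.4818.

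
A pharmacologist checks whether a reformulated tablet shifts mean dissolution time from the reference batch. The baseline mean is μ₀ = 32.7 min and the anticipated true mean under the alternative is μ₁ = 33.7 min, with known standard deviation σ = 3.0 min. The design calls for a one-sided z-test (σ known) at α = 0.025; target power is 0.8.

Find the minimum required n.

Standardized effect: d = |μ₁ − μ₀| / σ = |33.7 − 32.7| / 3.0 = 0.3333
For power 0.8 need Φ(δ − z_{0.025}) = 0.8, so δ = z_{0.025} + z_{0.20} = 1.960 + 0.842 = 2.802.
δ = d·√n ⇒ n = (δ/d)² = (2.802 / 0.3333)² = 70.64.
Rounding up, n = 71.

n = 71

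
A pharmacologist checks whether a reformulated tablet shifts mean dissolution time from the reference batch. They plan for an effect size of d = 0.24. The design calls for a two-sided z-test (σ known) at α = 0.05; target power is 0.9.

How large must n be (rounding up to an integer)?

n = 183

Set Φ(δ − 1.960) = 0.9; then δ − 1.960 = Φ⁻¹(0.9) = 1.282, giving δ = 3.242.
(The Φ(−δ − z_{α/2}) term is vanishingly small for δ > 0 and is dropped in the standard sample-size formula.)
δ = d·√n ⇒ n = (δ/d)² = (3.242 / 0.24)² = 182.42.
Rounding up, n = 183.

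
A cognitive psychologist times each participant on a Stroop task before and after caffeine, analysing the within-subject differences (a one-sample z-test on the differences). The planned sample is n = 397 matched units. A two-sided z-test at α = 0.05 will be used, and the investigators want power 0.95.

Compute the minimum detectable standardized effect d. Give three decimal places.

Need Φ(δ − 1.960) = 0.95, so δ = 1.960 + 1.645 = 3.605.
(Lower-tail contribution to power is negligible for δ > 0.)
δ = d·√n ⇒ d = δ/√n = 3.605/√397 = 0.1809.

d ≈ 0.181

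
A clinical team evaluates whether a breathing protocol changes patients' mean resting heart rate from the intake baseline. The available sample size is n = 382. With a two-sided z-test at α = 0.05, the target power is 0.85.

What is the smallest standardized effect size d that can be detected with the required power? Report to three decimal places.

d ≈ 0.153

Need Φ(δ − 1.960) = 0.85, so δ = 1.960 + 1.036 = 2.996.
(The second rejection-region term Φ(−δ − z_{α/2}) is negligible and dropped.)
δ = d·√n ⇒ d = δ/√n = 2.996/√382 = 0.1533.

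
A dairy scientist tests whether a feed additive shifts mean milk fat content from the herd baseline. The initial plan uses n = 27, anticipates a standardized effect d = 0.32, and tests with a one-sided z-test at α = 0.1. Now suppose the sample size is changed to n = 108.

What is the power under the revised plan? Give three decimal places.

With n = 108: δ = d·√n = 0.32 × √108 = 3.3255. Critical value z_{0.1} = 1.282.
Revised power = Φ(δ − 1.282) = Φ(2.044) = 0.9795.

Power ≈ 0.980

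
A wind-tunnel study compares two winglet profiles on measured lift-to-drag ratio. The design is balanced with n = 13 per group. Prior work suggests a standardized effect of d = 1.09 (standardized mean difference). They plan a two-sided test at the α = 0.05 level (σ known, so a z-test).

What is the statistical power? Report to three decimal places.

Noncentrality parameter: δ = d·√(n/2) = 1.09 × √(13/2) = 2.7790
Critical value for a two-sided test at α = 0.05: z_{α/2} = 1.960.
Power = Φ(δ − 1.960) + Φ(−δ − 1.960) = Φ(0.819) + Φ(-4.739) = 0.7936 + 0.0000 = 0.7936.

Power ≈ 0.794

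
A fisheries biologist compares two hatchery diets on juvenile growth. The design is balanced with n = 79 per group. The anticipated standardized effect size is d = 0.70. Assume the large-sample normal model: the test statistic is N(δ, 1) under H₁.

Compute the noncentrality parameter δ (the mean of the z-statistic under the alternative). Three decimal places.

δ ≈ 4.399

The noncentrality parameter scales effect size by the design's sample-size factor: δ = d·√(n/2) = 0.70 × √(79/2) = 4.3994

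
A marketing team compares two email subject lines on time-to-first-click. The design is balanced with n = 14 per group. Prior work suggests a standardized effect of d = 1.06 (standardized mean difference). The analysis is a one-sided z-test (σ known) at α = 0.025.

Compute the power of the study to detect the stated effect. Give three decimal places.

Noncentrality parameter: λ = d·√(n/2) = 1.06 × √(14/2) = 2.8045
One-sided α = 0.025 → critical value z_{0.025} = 1.960.
Power = Φ(λ − 1.960) = Φ(0.845) = 0.8008.

Power ≈ 0.801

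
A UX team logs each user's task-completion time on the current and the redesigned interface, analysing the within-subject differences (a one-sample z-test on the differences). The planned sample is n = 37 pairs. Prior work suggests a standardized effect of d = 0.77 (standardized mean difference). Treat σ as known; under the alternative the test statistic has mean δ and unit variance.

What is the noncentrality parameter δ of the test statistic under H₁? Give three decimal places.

δ ≈ 4.684

δ = d·√n = 0.77 × √37 = 4.6837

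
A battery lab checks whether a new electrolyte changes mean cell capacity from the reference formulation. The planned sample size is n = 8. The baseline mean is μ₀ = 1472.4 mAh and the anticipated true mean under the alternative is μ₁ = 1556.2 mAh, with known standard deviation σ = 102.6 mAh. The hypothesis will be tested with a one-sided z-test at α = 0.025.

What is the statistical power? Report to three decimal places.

Standardized effect: d = |μ₁ − μ₀| / σ = |1556.2 − 1472.4| / 102.6 = 0.8168
Noncentrality parameter: λ = d·√n = 0.8168 × √8 = 2.3102
One-sided α = 0.025 → critical value z_{0.025} = 1.960.
Power = P(Z > 1.960 − λ) = Φ(0.350) = 0.6369.

Power ≈ 0.637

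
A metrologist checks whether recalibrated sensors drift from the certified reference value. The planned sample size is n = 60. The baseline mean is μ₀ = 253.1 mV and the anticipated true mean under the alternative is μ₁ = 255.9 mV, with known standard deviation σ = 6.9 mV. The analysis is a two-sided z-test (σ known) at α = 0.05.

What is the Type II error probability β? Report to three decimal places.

β ≈ 0.118

Standardized effect: d = |μ₁ − μ₀| / σ = |255.9 − 253.1| / 6.9 = 0.4058
Noncentrality parameter: δ = d·√n = 0.4058 × √60 = 3.1433
Critical value for a two-sided test at α = 0.05: z_{α/2} = 1.960.
Power = Φ(δ − 1.960) + Φ(−δ − 1.960) = Φ(1.183) + Φ(-5.103) = 0.8817 + 0.0000 = 0.8817.
Type II error: β = 1 − power = 1 − 0.8817 = 0.1183.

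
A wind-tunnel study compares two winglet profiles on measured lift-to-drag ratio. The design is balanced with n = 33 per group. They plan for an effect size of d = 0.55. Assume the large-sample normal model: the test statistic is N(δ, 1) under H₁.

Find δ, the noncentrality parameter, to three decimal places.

δ = d·√(n/2) = 0.55 × √(33/2) = 2.2341

δ ≈ 2.234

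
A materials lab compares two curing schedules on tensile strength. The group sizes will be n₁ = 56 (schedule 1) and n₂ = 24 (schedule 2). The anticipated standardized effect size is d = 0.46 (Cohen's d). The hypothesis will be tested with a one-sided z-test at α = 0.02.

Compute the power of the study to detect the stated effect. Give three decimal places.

Power ≈ 0.433

Noncentrality parameter: δ = d / √(1/n₁ + 1/n₂) = 0.46 / √(1/56 + 1/24) = 1.8854
Critical value for a one-sided test at α = 0.02: z_α = 2.054.
Power = P(Z > 2.054 − δ) = Φ(-0.168) = 0.4332.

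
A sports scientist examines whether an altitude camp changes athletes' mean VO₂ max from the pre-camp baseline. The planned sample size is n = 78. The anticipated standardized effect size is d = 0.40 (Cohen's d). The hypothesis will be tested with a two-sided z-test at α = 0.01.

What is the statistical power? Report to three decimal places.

Noncentrality parameter: δ = d·√n = 0.40 × √78 = 3.5327
Critical value for a two-sided test at α = 0.01: z_{α/2} = 2.576.
Power = Φ(δ − 2.576) + Φ(−δ − 2.576) = Φ(0.957) + Φ(-6.109) = 0.8307 + 0.0000 = 0.8307.

Power ≈ 0.831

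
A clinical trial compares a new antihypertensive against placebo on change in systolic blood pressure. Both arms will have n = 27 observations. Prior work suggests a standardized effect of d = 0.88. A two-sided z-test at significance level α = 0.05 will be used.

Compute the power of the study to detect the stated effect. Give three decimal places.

Power ≈ 0.899

Noncentrality parameter: λ = d·√(n/2) = 0.88 × √(27/2) = 3.2333
Critical value for a two-sided test at α = 0.05: z_{α/2} = 1.960.
Power = Φ(λ − 1.960) + Φ(−λ − 1.960) = Φ(1.273) + Φ(-5.193) = 0.8986 + 0.0000 = 0.8986.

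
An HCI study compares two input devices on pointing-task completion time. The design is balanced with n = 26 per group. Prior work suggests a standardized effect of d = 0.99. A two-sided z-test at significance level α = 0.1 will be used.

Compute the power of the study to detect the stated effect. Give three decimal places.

Power ≈ 0.973

Noncentrality parameter: δ = d·√(n/2) = 0.99 × √(26/2) = 3.5695
Critical value for a two-sided test at α = 0.1: z_{α/2} = 1.645.
Power = Φ(δ − 1.645) + Φ(−δ − 1.645) = Φ(1.925) + Φ(-5.214) = 0.9729 + 0.0000 = 0.9729.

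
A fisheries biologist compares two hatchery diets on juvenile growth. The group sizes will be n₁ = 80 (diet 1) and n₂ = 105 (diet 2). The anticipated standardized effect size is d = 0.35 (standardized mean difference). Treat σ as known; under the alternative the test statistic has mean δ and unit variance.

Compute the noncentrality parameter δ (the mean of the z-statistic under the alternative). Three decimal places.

δ ≈ 2.358

δ = d / √(1/n₁ + 1/n₂) = 0.35 / √(1/80 + 1/105) = 2.3584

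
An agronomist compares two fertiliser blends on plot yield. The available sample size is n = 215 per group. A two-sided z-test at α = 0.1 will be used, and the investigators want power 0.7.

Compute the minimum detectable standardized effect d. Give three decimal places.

Required noncentrality: δ = z_{0.05} + z_{0.30} = 1.645 + 0.524 = 2.169.
(The second rejection-region term Φ(−δ − z_{α/2}) is negligible and dropped.)
δ = d·√(n/2) ⇒ d = δ/√(n/2) = 2.169/√(215/2) = 0.2092.

d ≈ 0.209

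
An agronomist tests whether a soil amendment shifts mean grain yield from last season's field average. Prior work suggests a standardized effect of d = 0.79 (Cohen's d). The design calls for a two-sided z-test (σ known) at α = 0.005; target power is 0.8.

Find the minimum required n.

n = 22

For power 0.8 need Φ(δ − z_{0.0025}) = 0.8, so δ = z_{0.0025} + z_{0.20} = 2.807 + 0.842 = 3.649.
(Ignoring the negligible lower-tail rejection probability gives the usual closed-form inversion.)
δ = d·√n ⇒ n = (δ/d)² = (3.649 / 0.79)² = 21.33.
Round up to the next whole unit.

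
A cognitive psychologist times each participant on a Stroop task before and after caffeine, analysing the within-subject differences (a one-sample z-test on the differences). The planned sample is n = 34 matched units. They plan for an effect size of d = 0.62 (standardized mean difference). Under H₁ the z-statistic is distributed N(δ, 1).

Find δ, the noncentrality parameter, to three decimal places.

δ ≈ 3.615

δ = d·√n = 0.62 × √34 = 3.6152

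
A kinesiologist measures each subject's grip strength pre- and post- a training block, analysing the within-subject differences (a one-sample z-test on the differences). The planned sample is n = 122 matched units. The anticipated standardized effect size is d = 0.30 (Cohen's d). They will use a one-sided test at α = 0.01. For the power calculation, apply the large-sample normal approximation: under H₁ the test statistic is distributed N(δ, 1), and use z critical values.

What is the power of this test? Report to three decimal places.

Noncentrality parameter: δ = d·√n = 0.30 × √122 = 3.3136
One-sided α = 0.01 → critical value z_{0.01} = 2.326.
Power = P(Z > 2.326 − δ) = Φ(0.987) = 0.8382.

Power ≈ 0.838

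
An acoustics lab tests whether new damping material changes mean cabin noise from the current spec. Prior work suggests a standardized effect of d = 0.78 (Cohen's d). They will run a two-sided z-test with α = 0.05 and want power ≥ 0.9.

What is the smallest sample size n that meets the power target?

For power 0.9 need Φ(δ − z_{0.025}) = 0.9, so δ = z_{0.025} + z_{0.10} = 1.960 + 1.282 = 3.242.
(The Φ(−δ − z_{α/2}) term is vanishingly small for δ > 0 and is dropped in the standard sample-size formula.)
δ = d·√n ⇒ n = (δ/d)² = (3.242 / 0.78)² = 17.27.
Rounding up, n = 18.

n = 18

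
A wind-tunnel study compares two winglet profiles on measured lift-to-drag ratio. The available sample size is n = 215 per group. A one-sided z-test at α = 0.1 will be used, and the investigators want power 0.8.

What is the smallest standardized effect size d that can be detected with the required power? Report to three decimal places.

d ≈ 0.205

Required noncentrality: δ = z_{0.1} + z_{0.20} = 1.282 + 0.842 = 2.123.
δ = d·√(n/2) ⇒ d = δ/√(n/2) = 2.123/√(215/2) = 0.2048.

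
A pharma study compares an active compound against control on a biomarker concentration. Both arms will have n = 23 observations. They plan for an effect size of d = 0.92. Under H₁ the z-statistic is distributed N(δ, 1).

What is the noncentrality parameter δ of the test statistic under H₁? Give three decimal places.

The noncentrality parameter scales effect size by the design's sample-size factor: δ = d·√(n/2) = 0.92 × √(23/2) = 3.1199

δ ≈ 3.120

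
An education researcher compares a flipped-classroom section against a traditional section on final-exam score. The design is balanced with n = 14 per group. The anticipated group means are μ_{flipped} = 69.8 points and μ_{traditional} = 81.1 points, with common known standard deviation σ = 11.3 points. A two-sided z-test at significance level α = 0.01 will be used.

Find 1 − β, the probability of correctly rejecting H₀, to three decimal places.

Standardized effect: d = |μ_{flipped} − μ_{traditional}| / σ = |69.8 − 81.1| / 11.3 = 1.0000
Noncentrality parameter: δ = d·√(n/2) = 1.0000 × √(14/2) = 2.6458
Two-sided α = 0.01 → critical value z_{0.005} = 2.576.
Power = Φ(δ − 2.576) + Φ(−δ − 2.576) = Φ(0.070) + Φ(-5.222) = 0.5279 + 0.0000 = 0.5279.

Power ≈ 0.528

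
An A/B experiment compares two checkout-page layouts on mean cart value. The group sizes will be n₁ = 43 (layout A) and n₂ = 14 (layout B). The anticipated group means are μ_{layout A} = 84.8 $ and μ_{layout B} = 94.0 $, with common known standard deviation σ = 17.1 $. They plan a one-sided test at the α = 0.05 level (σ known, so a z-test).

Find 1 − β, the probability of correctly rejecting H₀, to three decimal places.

Standardized effect: d = |μ_{layout A} − μ_{layout B}| / σ = |84.8 − 94.0| / 17.1 = 0.5380
Noncentrality parameter: λ = d / √(1/n₁ + 1/n₂) = 0.5380 / √(1/43 + 1/14) = 1.7484
One-sided α = 0.05 → critical value z_{0.05} = 1.645.
Power = P(Z > 1.645 − λ) = Φ(0.104) = 0.5413.

Power ≈ 0.541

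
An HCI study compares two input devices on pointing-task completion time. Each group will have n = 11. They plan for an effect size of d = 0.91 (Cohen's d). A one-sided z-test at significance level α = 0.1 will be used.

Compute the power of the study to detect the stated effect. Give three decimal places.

Power ≈ 0.803

Noncentrality parameter: δ = d·√(n/2) = 0.91 × √(11/2) = 2.1341
One-sided α = 0.1 → critical value z_{0.1} = 1.282.
Power = Φ(δ − 1.282) = Φ(0.853) = 0.8031.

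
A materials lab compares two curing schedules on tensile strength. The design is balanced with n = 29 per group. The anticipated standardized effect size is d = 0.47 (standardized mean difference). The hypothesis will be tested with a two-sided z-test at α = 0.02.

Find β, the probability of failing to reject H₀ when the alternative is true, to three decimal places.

Noncentrality parameter: δ = d·√(n/2) = 0.47 × √(29/2) = 1.7897
Critical value for a two-sided test at α = 0.02: z_{α/2} = 2.326.
Power = Φ(δ − 2.326) + Φ(−δ − 2.326) = Φ(-0.537) + Φ(-4.116) = 0.2958 + 0.0000 = 0.2958.
Type II error: β = 1 − power = 1 − 0.2958 = 0.7042.

β ≈ 0.704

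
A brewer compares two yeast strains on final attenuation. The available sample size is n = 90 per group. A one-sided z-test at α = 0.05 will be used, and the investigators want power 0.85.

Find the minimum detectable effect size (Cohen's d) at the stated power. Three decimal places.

Required noncentrality: δ = z_{0.05} + z_{0.15} = 1.645 + 1.036 = 2.681.
δ = d·√(n/2) ⇒ d = δ/√(n/2) = 2.681/√(90/2) = 0.3997.

d ≈ 0.400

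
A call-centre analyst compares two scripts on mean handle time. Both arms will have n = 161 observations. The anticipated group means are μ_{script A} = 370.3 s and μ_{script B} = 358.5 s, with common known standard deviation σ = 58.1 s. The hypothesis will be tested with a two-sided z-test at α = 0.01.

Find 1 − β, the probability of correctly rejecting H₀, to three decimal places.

Standardized effect: d = |μ_{script A} − μ_{script B}| / σ = |370.3 − 358.5| / 58.1 = 0.2031
Noncentrality parameter: δ = d·√(n/2) = 0.2031 × √(161/2) = 1.8222
Critical value for a two-sided test at α = 0.01: z_{α/2} = 2.576.
Power = Φ(δ − 2.576) + Φ(−δ − 2.576) = Φ(-0.754) + Φ(-4.398) = 0.2255 + 0.0000 = 0.2256.

Power ≈ 0.226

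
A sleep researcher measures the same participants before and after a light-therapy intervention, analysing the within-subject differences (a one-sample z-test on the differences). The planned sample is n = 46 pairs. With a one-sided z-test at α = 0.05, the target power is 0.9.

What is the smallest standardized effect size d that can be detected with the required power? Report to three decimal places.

Required noncentrality: δ = z_{0.05} + z_{0.10} = 1.645 + 1.282 = 2.926.
δ = d·√n ⇒ d = δ/√n = 2.926/√46 = 0.4315.

d ≈ 0.431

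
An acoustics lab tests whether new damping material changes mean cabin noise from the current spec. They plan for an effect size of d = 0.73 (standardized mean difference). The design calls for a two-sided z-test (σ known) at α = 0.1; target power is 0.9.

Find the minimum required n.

n = 17

Set Φ(δ − 1.645) = 0.9; then δ − 1.645 = Φ⁻¹(0.9) = 1.282, giving δ = 2.926.
(For δ > 0 the lower-tail rejection region contributes negligibly to power, so the one-term inversion is standard.)
δ = d·√n ⇒ n = (δ/d)² = (2.926 / 0.73)² = 16.07.
Rounding up, n = 17.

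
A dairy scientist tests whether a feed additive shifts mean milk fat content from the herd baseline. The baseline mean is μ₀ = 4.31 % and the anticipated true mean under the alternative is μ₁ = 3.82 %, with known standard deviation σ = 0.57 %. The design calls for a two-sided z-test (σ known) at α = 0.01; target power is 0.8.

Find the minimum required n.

Standardized effect: d = |μ₁ − μ₀| / σ = |3.82 − 4.31| / 0.57 = 0.8596
Set Φ(δ − 2.576) = 0.8; then δ − 2.576 = Φ⁻¹(0.8) = 0.842, giving δ = 3.417.
(For δ > 0 the lower-tail rejection region contributes negligibly to power, so the one-term inversion is standard.)
δ = d·√n ⇒ n = (δ/d)² = (3.417 / 0.8596)² = 15.80.
Rounding up, n = 16.

n = 16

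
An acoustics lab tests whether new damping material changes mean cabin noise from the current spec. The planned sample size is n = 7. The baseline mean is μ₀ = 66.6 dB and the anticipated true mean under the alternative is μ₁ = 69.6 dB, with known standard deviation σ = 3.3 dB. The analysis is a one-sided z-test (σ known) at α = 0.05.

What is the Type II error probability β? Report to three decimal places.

β ≈ 0.224

Standardized effect: d = |μ₁ − μ₀| / σ = |69.6 − 66.6| / 3.3 = 0.9091
Noncentrality parameter: δ = d·√n = 0.9091 × √7 = 2.4052
Critical value for a one-sided test at α = 0.05: z_α = 1.645.
Power = Φ(δ − 1.645) = Φ(0.760) = 0.7765.
Type II error: β = 1 − power = 1 − 0.7765 = 0.2235.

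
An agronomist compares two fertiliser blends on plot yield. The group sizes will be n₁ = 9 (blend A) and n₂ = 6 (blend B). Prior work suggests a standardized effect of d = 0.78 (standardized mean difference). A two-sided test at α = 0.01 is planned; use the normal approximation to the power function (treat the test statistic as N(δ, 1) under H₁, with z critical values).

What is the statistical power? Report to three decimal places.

Power ≈ 0.137

Noncentrality parameter: δ = d / √(1/n₁ + 1/n₂) = 0.78 / √(1/9 + 1/6) = 1.4799
Two-sided α = 0.01 → critical value z_{0.005} = 2.576.
Power = Φ(δ − 2.576) + Φ(−δ − 2.576) = Φ(-1.096) + Φ(-4.056) = 0.1366 + 0.0000 = 0.1366.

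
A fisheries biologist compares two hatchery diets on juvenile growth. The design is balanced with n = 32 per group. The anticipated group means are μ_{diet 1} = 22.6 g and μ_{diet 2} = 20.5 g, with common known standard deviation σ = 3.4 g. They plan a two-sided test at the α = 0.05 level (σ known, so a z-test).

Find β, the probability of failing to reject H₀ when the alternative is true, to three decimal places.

Standardized effect: d = |μ_{diet 1} − μ_{diet 2}| / σ = |22.6 − 20.5| / 3.4 = 0.6176
Noncentrality parameter: δ = d·√(n/2) = 0.6176 × √(32/2) = 2.4706
Two-sided α = 0.05 → critical value z_{0.025} = 1.960.
Power = Φ(δ − 1.960) + Φ(−δ − 1.960) = Φ(0.511) + Φ(-4.431) = 0.6952 + 0.0000 = 0.6952.
Type II error: β = 1 − power = 1 − 0.6952 = 0.3048.

β ≈ 0.305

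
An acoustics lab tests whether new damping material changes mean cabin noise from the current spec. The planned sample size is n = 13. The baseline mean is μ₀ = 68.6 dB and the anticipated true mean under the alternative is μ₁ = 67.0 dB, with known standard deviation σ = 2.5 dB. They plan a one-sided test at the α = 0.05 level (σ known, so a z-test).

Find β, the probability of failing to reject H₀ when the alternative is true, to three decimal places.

Standardized effect: d = |μ₁ − μ₀| / σ = |67.0 − 68.6| / 2.5 = 0.6400
Noncentrality parameter: δ = d·√n = 0.6400 × √13 = 2.3076
Critical value for a one-sided test at α = 0.05: z_α = 1.645.
Power = Φ(δ − 1.645) = Φ(0.663) = 0.7462.
Type II error: β = 1 − power = 1 − 0.7462 = 0.2538.

β ≈ 0.254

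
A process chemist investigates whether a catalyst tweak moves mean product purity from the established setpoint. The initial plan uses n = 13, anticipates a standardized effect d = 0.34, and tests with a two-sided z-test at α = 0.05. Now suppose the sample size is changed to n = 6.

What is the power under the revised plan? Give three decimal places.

With n = 6: δ = d·√n = 0.34 × √6 = 0.8328. Critical value z_{0.025} = 1.960.
Revised power = Φ(δ − 1.960) + Φ(−δ − 1.960) = Φ(-1.127) + Φ(-2.793) = 0.1298 + 0.0026 = 0.1325.

Power ≈ 0.132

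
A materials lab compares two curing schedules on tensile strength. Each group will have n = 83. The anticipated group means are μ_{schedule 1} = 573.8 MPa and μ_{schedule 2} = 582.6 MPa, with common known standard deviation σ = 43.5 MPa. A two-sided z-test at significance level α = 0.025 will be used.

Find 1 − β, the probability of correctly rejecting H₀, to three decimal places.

Standardized effect: d = |μ_{schedule 1} − μ_{schedule 2}| / σ = |573.8 − 582.6| / 43.5 = 0.2023
Noncentrality parameter: δ = d·√(n/2) = 0.2023 × √(83/2) = 1.3032
Critical value for a two-sided test at α = 0.025: z_{α/2} = 2.241.
Power = Φ(δ − 2.241) + Φ(−δ − 2.241) = Φ(-0.938) + Φ(-3.545) = 0.1741 + 0.0002 = 0.1743.

Power ≈ 0.174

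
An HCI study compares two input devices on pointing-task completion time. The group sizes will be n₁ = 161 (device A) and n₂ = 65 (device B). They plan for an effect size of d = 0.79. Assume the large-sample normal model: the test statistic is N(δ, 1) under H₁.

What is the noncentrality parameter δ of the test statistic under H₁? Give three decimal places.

δ ≈ 5.376

The noncentrality parameter scales effect size by the design's sample-size factor: δ = d / √(1/n₁ + 1/n₂) = 0.79 / √(1/161 + 1/65) = 5.3758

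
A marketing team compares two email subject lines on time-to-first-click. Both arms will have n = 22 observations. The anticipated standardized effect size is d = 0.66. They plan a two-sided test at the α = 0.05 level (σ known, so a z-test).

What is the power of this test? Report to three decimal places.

Power ≈ 0.591

Noncentrality parameter: δ = d·√(n/2) = 0.66 × √(22/2) = 2.1890
Two-sided α = 0.05 → critical value z_{0.025} = 1.960.
Power = Φ(δ − 1.960) + Φ(−δ − 1.960) = Φ(0.229) + Φ(-4.149) = 0.5906 + 0.0000 = 0.5906.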